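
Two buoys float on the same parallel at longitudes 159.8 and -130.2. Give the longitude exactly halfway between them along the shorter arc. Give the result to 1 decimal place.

Signed shortest Δλ from +159.8° to -130.2° is +70.0°.
Midpoint longitude = +159.8° + (+70.0°)/2 = +159.8° + 35.0° = +194.8°.
Normalise into (−180°, 180°]: -165.2°.
(The naïve average (+159.8 + -130.2)/2 = 14.8° is on the wrong side of the globe.)

-165.2°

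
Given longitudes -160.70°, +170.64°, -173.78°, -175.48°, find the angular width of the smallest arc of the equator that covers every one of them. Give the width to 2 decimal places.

Sort the longitudes: -175.48°, -173.78°, -160.70°, +170.64°.
Eastward gaps between consecutive values (wrapping around): 1.70°, 13.08°, 331.34°, 13.88°.
Largest gap = 331.34° ⇒ minimal covering band is its complement: 360° − 331.34° = 28.66°.
Band runs from +170.64° eastward to -160.70°, crossing the antimeridian.

28.66°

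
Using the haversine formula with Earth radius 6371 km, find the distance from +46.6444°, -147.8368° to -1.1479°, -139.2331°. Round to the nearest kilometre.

Δλ = -139.2331 − -147.8368 = 8.6037°.
Δφ = -1.1479 − 46.6444 = -47.7923°.
a = sin²(Δφ/2) + cos φ₁ · cos φ₂ · sin²(Δλ/2) = 0.167952.
c = 2·atan2(√a, √(1−a)) = 0.84451 rad → d = 6371·c ≈ 5380.39 km.

5380 km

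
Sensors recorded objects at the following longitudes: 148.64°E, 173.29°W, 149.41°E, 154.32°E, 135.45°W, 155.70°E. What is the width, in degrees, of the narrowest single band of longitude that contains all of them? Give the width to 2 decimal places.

Sort the longitudes: -173.29°, -135.45°, +148.64°, +149.41°, +154.32°, +155.70°.
Eastward gaps between consecutive values (wrapping around): 37.84°, 284.09°, 0.77°, 4.91°, 1.38°, 31.01°.
Largest gap = 284.09° ⇒ minimal covering band is its complement: 360° − 284.09° = 75.91°.
Band runs from +148.64° eastward to -135.45°, crossing the antimeridian.

75.91°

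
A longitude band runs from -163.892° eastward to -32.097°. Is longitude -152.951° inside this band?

Yes

Band width going east from -163.892° to -32.097°: ((-32.097 − -163.892) mod 360) = 131.795°.
Offset of -152.951° east of the west edge: ((-152.951 − -163.892) mod 360) = 10.941°.
10.941° ≤ 131.795° ⇒ inside.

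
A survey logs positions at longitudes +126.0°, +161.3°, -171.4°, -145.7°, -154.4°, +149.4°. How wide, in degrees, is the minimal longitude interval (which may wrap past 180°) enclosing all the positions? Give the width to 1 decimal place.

Sort the longitudes: -171.4°, -154.4°, -145.7°, +126.0°, +149.4°, +161.3°.
Eastward gaps between consecutive values (wrapping around): 17.0°, 8.7°, 271.7°, 23.4°, 11.9°, 27.3°.
Largest gap = 271.7° ⇒ minimal covering band is its complement: 360° − 271.7° = 88.3°.
Band runs from +126.0° eastward to -145.7°, crossing the antimeridian.

88.3°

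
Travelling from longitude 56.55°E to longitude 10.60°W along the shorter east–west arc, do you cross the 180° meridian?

Signed shortest Δλ = ((-10.60 − 56.55 + 180) mod 360) − 180 = -67.15°.
Going west by 67.15° from +56.55° reaches -10.60° without touching 180°.

No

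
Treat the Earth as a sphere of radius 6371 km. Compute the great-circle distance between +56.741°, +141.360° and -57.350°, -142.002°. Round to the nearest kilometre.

Δλ = -142.002 − 141.360 = -283.362°; wrapped into (−180°, 180°]: 76.638°.
Δφ = -57.350 − 56.741 = -114.091°.
a = sin²(Δφ/2) + cos φ₁ · cos φ₂ · sin²(Δλ/2) = 0.817844.
c = 2·atan2(√a, √(1−a)) = 2.25969 rad → d = 6371·c ≈ 14396.51 km.

14397 km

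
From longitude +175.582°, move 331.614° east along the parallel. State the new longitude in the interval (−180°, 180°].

+147.196°

Start at +175.582°; shift +331.614° → +507.196°.
+507.196° lies outside (−180°, 180°]; subtract 360° → +147.196°.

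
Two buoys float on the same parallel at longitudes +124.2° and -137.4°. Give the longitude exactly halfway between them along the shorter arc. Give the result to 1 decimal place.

+173.4°

Signed shortest Δλ from +124.2° to -137.4° is +98.4°.
Midpoint longitude = +124.2° + (+98.4°)/2 = +124.2° + 49.2° = +173.4°.
(The naïve average (+124.2 + -137.4)/2 = -6.6° is on the wrong side of the globe.)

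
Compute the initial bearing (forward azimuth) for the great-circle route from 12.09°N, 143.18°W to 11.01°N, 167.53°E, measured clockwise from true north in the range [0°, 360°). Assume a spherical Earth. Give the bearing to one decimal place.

Δλ = 167.53 − -143.18 = 310.71°; wrapped into (−180°, 180°]: -49.29°.
θ = atan2( sin Δλ · cos φ₂ , cos φ₁ · sin φ₂ − sin φ₁ · cos φ₂ · cos Δλ )
  = atan2(-0.74407, 0.05265) = -85.952° → normalised to [0°, 360°): 274.048°.

274.0°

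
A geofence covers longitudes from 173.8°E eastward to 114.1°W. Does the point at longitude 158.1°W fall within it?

Yes

Band width going east from +173.8° to -114.1°: ((-114.1 − 173.8) mod 360) = 72.1°.
Offset of -158.1° east of the west edge: ((-158.1 − 173.8) mod 360) = 28.1°.
28.1° ≤ 72.1° ⇒ inside.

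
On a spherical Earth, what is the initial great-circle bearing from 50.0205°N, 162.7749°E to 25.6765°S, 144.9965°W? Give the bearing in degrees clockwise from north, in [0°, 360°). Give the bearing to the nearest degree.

Δλ = -144.9965 − 162.7749 = -307.7714°; wrapped into (−180°, 180°]: 52.2286°.
θ = atan2( sin Δλ · cos φ₂ , cos φ₁ · sin φ₂ − sin φ₁ · cos φ₂ · cos Δλ )
  = atan2(0.71241, -0.70140) = 134.554° → normalised to [0°, 360°): 134.554°.

135°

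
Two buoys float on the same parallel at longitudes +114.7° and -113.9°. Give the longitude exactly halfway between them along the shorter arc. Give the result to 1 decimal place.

-179.6°

Signed shortest Δλ from +114.7° to -113.9° is +131.4°.
Midpoint longitude = +114.7° + (+131.4°)/2 = +114.7° + 65.7° = +180.4°.
Normalise into (−180°, 180°]: -179.6°.
(The naïve average (+114.7 + -113.9)/2 = 0.4° is on the wrong side of the globe.)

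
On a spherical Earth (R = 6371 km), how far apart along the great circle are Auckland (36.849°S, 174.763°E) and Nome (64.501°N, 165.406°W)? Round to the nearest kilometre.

Δλ = -165.406 − 174.763 = -340.169°; wrapped into (−180°, 180°]: 19.831°.
Δφ = 64.501 − -36.849 = 101.350°.
a = sin²(Δφ/2) + cos φ₁ · cos φ₂ · sin²(Δλ/2) = 0.608616.
c = 2·atan2(√a, √(1−a)) = 1.78977 rad → d = 6371·c ≈ 11402.64 km.

11403 km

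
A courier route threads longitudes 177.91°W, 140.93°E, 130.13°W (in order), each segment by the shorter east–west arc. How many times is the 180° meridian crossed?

2

Leg 1: -177.91° → +140.93°, shortest Δλ = -41.16° (west) — crosses 180°.
Leg 2: +140.93° → -130.13°, shortest Δλ = 88.94° (east) — crosses 180°.
Total crossings: 2.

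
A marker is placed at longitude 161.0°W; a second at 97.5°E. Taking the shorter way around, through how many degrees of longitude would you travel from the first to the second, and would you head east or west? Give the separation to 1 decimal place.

Raw difference: 97.5 − -161.0 = 258.5°.
Normalise into (−180°, 180°]: 258.5° − 360° = -101.5°.
Negative ⇒ the second point lies to the west; separation 101.5°.

101.5° west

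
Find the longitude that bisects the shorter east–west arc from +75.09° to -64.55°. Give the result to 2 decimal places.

+5.27°

Signed shortest Δλ from +75.09° to -64.55° is -139.64°.
Midpoint longitude = +75.09° + (-139.64°)/2 = +75.09° − 69.82° = +5.27°.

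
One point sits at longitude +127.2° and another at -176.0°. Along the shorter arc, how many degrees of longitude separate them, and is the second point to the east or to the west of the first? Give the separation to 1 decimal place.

Raw difference: -176.0 − 127.2 = -303.2°.
Normalise into (−180°, 180°]: -303.2° + 360° = 56.8°.
Positive ⇒ the second point lies to the east; separation 56.8°.

56.8° east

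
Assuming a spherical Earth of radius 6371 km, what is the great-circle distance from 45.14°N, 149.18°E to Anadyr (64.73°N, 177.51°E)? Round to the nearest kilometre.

2784 km

Δλ = 177.51 − 149.18 = 28.33°.
Δφ = 64.73 − 45.14 = 19.59°.
a = sin²(Δφ/2) + cos φ₁ · cos φ₂ · sin²(Δλ/2) = 0.046974.
c = 2·atan2(√a, √(1−a)) = 0.43694 rad → d = 6371·c ≈ 2783.74 km.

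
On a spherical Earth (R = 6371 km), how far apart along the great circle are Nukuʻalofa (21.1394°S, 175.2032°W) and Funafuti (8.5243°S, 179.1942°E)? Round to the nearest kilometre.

1526 km

Δλ = 179.1942 − -175.2032 = 354.3974°; wrapped into (−180°, 180°]: -5.6026°.
Δφ = -8.5243 − -21.1394 = 12.6151°.
a = sin²(Δφ/2) + cos φ₁ · cos φ₂ · sin²(Δλ/2) = 0.014274.
c = 2·atan2(√a, √(1−a)) = 0.23952 rad → d = 6371·c ≈ 1525.96 km.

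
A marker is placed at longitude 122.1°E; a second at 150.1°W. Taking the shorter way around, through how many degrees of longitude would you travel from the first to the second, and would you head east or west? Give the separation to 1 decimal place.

87.8° east

Raw difference: -150.1 − 122.1 = -272.2°.
Normalise into (−180°, 180°]: -272.2° + 360° = 87.8°.
Positive ⇒ the second point lies to the east; separation 87.8°.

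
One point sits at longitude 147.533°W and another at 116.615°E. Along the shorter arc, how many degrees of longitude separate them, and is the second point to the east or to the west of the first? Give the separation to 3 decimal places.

95.852° west

Raw difference: 116.615 − -147.533 = 264.148°.
Normalise into (−180°, 180°]: 264.148° − 360° = -95.852°.
Negative ⇒ the second point lies to the west; separation 95.852°.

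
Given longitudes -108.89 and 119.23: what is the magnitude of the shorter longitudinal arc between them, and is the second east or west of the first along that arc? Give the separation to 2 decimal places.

Raw difference: 119.23 − -108.89 = 228.12°.
Normalise into (−180°, 180°]: 228.12° − 360° = -131.88°.
Negative ⇒ the second point lies to the west; separation 131.88°.

131.88° west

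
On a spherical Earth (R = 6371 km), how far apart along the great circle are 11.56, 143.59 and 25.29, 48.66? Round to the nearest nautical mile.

Δλ = 48.66 − 143.59 = -94.93°.
Δφ = 25.29 − 11.56 = 13.73°.
a = sin²(Δφ/2) + cos φ₁ · cos φ₂ · sin²(Δλ/2) = 0.495259.
c = 2·atan2(√a, √(1−a)) = 1.56131 rad → d = 6371·c ≈ 9947.13 km ≈ 5371.02 nmi.

5371 nmi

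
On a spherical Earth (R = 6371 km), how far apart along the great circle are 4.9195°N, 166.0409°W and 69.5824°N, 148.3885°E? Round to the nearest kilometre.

Δλ = 148.3885 − -166.0409 = 314.4294°; wrapped into (−180°, 180°]: -45.5706°.
Δφ = 69.5824 − 4.9195 = 64.6629°.
a = sin²(Δφ/2) + cos φ₁ · cos φ₂ · sin²(Δλ/2) = 0.338159.
c = 2·atan2(√a, √(1−a)) = 1.24118 rad → d = 6371·c ≈ 7907.55 km.

7908 km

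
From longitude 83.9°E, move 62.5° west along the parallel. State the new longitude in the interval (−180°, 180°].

21.4°E

Start at +83.9°; shift −62.5° → +21.4°.
+21.4° already lies in (−180°, 180°].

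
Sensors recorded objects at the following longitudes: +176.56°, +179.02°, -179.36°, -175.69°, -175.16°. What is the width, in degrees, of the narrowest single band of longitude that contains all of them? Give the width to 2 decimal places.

Sort the longitudes: -179.36°, -175.69°, -175.16°, +176.56°, +179.02°.
Eastward gaps between consecutive values (wrapping around): 3.67°, 0.53°, 351.72°, 2.46°, 1.62°.
Largest gap = 351.72° ⇒ minimal covering band is its complement: 360° − 351.72° = 8.28°.
Band runs from +176.56° eastward to -175.16°, crossing the antimeridian.

8.28°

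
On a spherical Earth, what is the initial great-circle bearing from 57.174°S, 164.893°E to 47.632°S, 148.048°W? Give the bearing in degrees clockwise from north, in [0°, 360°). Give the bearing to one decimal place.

91.7°

Δλ = -148.048 − 164.893 = -312.941°; wrapped into (−180°, 180°]: 47.059°.
θ = atan2( sin Δλ · cos φ₂ , cos φ₁ · sin φ₂ − sin φ₁ · cos φ₂ · cos Δλ )
  = atan2(0.49332, -0.01474) = 91.711° → normalised to [0°, 360°): 91.711°.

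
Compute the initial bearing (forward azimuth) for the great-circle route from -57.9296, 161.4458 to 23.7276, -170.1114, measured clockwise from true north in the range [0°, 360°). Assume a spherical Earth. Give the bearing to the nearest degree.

Δλ = -170.1114 − 161.4458 = -331.5572°; wrapped into (−180°, 180°]: 28.4428°.
θ = atan2( sin Δλ · cos φ₂ , cos φ₁ · sin φ₂ − sin φ₁ · cos φ₂ · cos Δλ )
  = atan2(0.43602, 0.89578) = 25.955° → normalised to [0°, 360°): 25.955°.

26°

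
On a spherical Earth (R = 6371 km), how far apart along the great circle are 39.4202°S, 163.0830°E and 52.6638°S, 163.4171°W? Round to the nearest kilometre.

2937 km

Δλ = -163.4171 − 163.0830 = -326.5001°; wrapped into (−180°, 180°]: 33.4999°.
Δφ = -52.6638 − -39.4202 = -13.2436°.
a = sin²(Δφ/2) + cos φ₁ · cos φ₂ · sin²(Δλ/2) = 0.052211.
c = 2·atan2(√a, √(1−a)) = 0.46107 rad → d = 6371·c ≈ 2937.47 km.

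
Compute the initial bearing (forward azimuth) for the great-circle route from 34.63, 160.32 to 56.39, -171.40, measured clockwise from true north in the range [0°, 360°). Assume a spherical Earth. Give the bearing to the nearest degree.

33°

Δλ = -171.40 − 160.32 = -331.72°; wrapped into (−180°, 180°]: 28.28°.
θ = atan2( sin Δλ · cos φ₂ , cos φ₁ · sin φ₂ − sin φ₁ · cos φ₂ · cos Δλ )
  = atan2(0.26226, 0.40826) = 32.715° → normalised to [0°, 360°): 32.715°.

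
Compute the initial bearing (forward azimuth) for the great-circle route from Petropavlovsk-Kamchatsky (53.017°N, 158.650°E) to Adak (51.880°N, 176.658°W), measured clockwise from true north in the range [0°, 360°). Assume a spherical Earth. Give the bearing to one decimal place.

Δλ = -176.658 − 158.650 = -335.308°; wrapped into (−180°, 180°]: 24.692°.
θ = atan2( sin Δλ · cos φ₂ , cos φ₁ · sin φ₂ − sin φ₁ · cos φ₂ · cos Δλ )
  = atan2(0.25788, 0.02524) = 84.409° → normalised to [0°, 360°): 84.409°.

84.4°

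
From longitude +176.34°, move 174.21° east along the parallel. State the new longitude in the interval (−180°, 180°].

-9.45°

Start at +176.34°; shift +174.21° → +350.55°.
+350.55° lies outside (−180°, 180°]; subtract 360° → -9.45°.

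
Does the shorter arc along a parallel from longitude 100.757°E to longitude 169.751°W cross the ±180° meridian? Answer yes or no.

Naïve |-169.751 − 100.757| = 270.508° > 180°, so the shorter arc goes the other way round — across 180°.
Signed shortest Δλ = ((-169.751 − 100.757 + 180) mod 360) − 180 = 89.492°.
Going east by 89.492° from +100.757° passes through 180° before reaching -169.751°.

Yes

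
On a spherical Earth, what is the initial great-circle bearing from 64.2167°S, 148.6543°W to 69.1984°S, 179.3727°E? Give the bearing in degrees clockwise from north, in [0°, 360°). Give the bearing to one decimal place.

Δλ = 179.3727 − -148.6543 = 328.0270°; wrapped into (−180°, 180°]: -31.9730°.
θ = atan2( sin Δλ · cos φ₂ , cos φ₁ · sin φ₂ − sin φ₁ · cos φ₂ · cos Δλ )
  = atan2(-0.18805, -0.13535) = -125.744° → normalised to [0°, 360°): 234.256°.

234.3°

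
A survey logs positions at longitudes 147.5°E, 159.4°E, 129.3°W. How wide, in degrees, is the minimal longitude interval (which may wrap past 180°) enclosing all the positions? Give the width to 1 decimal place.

Sort the longitudes: -129.3°, +147.5°, +159.4°.
Eastward gaps between consecutive values (wrapping around): 276.8°, 11.9°, 71.3°.
Largest gap = 276.8° ⇒ minimal covering band is its complement: 360° − 276.8° = 83.2°.
Band runs from +147.5° eastward to -129.3°, crossing the antimeridian.

83.2°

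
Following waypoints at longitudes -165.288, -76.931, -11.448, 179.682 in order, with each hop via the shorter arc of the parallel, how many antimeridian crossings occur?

Leg 1: -165.288° → -76.931°, shortest Δλ = 88.357° (east) — does not cross 180°.
Leg 2: -76.931° → -11.448°, shortest Δλ = 65.483° (east) — does not cross 180°.
Leg 3: -11.448° → +179.682°, shortest Δλ = -168.87° (west) — crosses 180°.
Total crossings: 1.

1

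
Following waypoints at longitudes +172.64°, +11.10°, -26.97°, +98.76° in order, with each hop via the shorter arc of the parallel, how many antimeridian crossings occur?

0

Leg 1: +172.64° → +11.10°, shortest Δλ = -161.54° (west) — does not cross 180°.
Leg 2: +11.10° → -26.97°, shortest Δλ = -38.07° (west) — does not cross 180°.
Leg 3: -26.97° → +98.76°, shortest Δλ = 125.73° (east) — does not cross 180°.
Total crossings: 0.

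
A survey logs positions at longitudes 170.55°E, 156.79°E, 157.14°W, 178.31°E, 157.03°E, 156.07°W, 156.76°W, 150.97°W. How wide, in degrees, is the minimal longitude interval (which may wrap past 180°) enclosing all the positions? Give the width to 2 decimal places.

52.24°

Sort the longitudes: -157.14°, -156.76°, -156.07°, -150.97°, +156.79°, +157.03°, +170.55°, +178.31°.
Eastward gaps between consecutive values (wrapping around): 0.38°, 0.69°, 5.10°, 307.76°, 0.24°, 13.52°, 7.76°, 24.55°.
Largest gap = 307.76° ⇒ minimal covering band is its complement: 360° − 307.76° = 52.24°.
Band runs from +156.79° eastward to -150.97°, crossing the antimeridian.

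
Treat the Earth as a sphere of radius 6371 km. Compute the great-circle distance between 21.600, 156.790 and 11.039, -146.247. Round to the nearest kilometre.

6159 km

Δλ = -146.247 − 156.790 = -303.037°; wrapped into (−180°, 180°]: 56.963°.
Δφ = 11.039 − 21.600 = -10.561°.
a = sin²(Δφ/2) + cos φ₁ · cos φ₂ · sin²(Δλ/2) = 0.215998.
c = 2·atan2(√a, √(1−a)) = 0.96672 rad → d = 6371·c ≈ 6158.96 km.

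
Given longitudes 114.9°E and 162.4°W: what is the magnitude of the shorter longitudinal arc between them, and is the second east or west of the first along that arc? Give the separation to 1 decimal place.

82.7° east

Raw difference: -162.4 − 114.9 = -277.3°.
Normalise into (−180°, 180°]: -277.3° + 360° = 82.7°.
Positive ⇒ the second point lies to the east; separation 82.7°.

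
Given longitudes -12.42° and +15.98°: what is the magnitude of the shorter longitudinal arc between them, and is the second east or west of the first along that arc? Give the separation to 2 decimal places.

Raw difference: 15.98 − -12.42 = 28.4°.
Normalise into (−180°, 180°]: 28.4° stays 28.4°.
Positive ⇒ the second point lies to the east; separation 28.40°.

28.40° east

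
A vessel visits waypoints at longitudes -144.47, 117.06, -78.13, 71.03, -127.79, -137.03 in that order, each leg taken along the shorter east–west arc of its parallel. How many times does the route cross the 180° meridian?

3

Leg 1: -144.47° → +117.06°, shortest Δλ = -98.47° (west) — crosses 180°.
Leg 2: +117.06° → -78.13°, shortest Δλ = 164.81° (east) — crosses 180°.
Leg 3: -78.13° → +71.03°, shortest Δλ = 149.16° (east) — does not cross 180°.
Leg 4: +71.03° → -127.79°, shortest Δλ = 161.18° (east) — crosses 180°.
Leg 5: -127.79° → -137.03°, shortest Δλ = -9.24° (west) — does not cross 180°.
Total crossings: 3.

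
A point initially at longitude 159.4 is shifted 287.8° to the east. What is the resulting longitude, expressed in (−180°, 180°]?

+87.2°

Start at +159.4°; shift +287.8° → +447.2°.
+447.2° lies outside (−180°, 180°]; subtract 360° → +87.2°.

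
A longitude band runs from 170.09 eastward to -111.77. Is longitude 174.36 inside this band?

Yes

Band width going east from +170.09° to -111.77°: ((-111.77 − 170.09) mod 360) = 78.14°.
Offset of +174.36° east of the west edge: ((174.36 − 170.09) mod 360) = 4.27°.
4.27° ≤ 78.14° ⇒ inside.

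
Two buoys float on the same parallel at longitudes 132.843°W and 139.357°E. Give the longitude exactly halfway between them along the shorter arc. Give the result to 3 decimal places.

176.743°W

Signed shortest Δλ from -132.843° to +139.357° is -87.800°.
Midpoint longitude = -132.843° + (-87.800°)/2 = -132.843° − 43.900° = -176.743°.
(The naïve average (-132.843 + +139.357)/2 = 3.257° is on the wrong side of the globe.)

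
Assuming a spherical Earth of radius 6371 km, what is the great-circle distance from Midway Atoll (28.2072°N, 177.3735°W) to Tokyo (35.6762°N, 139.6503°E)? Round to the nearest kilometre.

4106 km

Δλ = 139.6503 − -177.3735 = 317.0238°; wrapped into (−180°, 180°]: -42.9762°.
Δφ = 35.6762 − 28.2072 = 7.4690°.
a = sin²(Δφ/2) + cos φ₁ · cos φ₂ · sin²(Δλ/2) = 0.100297.
c = 2·atan2(√a, √(1−a)) = 0.64449 rad → d = 6371·c ≈ 4106.05 km.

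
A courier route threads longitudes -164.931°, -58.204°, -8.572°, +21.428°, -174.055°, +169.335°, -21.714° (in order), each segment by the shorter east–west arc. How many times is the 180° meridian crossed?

Leg 1: -164.931° → -58.204°, shortest Δλ = 106.727° (east) — does not cross 180°.
Leg 2: -58.204° → -8.572°, shortest Δλ = 49.632° (east) — does not cross 180°.
Leg 3: -8.572° → +21.428°, shortest Δλ = 30.0° (east) — does not cross 180°.
Leg 4: +21.428° → -174.055°, shortest Δλ = 164.517° (east) — crosses 180°.
Leg 5: -174.055° → +169.335°, shortest Δλ = -16.61° (west) — crosses 180°.
Leg 6: +169.335° → -21.714°, shortest Δλ = 168.951° (east) — crosses 180°.
Total crossings: 3.

3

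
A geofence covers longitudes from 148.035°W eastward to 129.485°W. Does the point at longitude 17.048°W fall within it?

No

Band width going east from -148.035° to -129.485°: ((-129.485 − -148.035) mod 360) = 18.550°.
Offset of -17.048° east of the west edge: ((-17.048 − -148.035) mod 360) = 130.987°.
130.987° > 18.550° ⇒ outside.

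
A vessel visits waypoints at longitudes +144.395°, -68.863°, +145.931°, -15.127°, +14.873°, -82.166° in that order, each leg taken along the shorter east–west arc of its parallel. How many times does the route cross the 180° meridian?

2

Leg 1: +144.395° → -68.863°, shortest Δλ = 146.742° (east) — crosses 180°.
Leg 2: -68.863° → +145.931°, shortest Δλ = -145.206° (west) — crosses 180°.
Leg 3: +145.931° → -15.127°, shortest Δλ = -161.058° (west) — does not cross 180°.
Leg 4: -15.127° → +14.873°, shortest Δλ = 30.0° (east) — does not cross 180°.
Leg 5: +14.873° → -82.166°, shortest Δλ = -97.039° (west) — does not cross 180°.
Total crossings: 2.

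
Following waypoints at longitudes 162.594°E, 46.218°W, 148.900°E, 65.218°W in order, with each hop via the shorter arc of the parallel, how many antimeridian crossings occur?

3

Leg 1: +162.594° → -46.218°, shortest Δλ = 151.188° (east) — crosses 180°.
Leg 2: -46.218° → +148.900°, shortest Δλ = -164.882° (west) — crosses 180°.
Leg 3: +148.900° → -65.218°, shortest Δλ = 145.882° (east) — crosses 180°.
Total crossings: 3.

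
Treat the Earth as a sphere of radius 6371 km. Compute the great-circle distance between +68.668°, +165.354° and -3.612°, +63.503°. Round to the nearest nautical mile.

Δλ = 63.503 − 165.354 = -101.851°.
Δφ = -3.612 − 68.668 = -72.280°.
a = sin²(Δφ/2) + cos φ₁ · cos φ₂ · sin²(Δλ/2) = 0.566621.
c = 2·atan2(√a, √(1−a)) = 1.70444 rad → d = 6371·c ≈ 10858.96 km ≈ 5863.37 nmi.

5863 nmi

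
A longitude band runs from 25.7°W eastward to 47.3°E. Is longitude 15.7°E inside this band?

Yes

Band width going east from -25.7° to +47.3°: ((47.3 − -25.7) mod 360) = 73.0°.
Offset of +15.7° east of the west edge: ((15.7 − -25.7) mod 360) = 41.4°.
41.4° ≤ 73.0° ⇒ inside.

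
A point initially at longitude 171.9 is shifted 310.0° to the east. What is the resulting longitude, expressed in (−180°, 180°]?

Start at +171.9°; shift +310.0° → +481.9°.
+481.9° lies outside (−180°, 180°]; subtract 360° → +121.9°.

+121.9°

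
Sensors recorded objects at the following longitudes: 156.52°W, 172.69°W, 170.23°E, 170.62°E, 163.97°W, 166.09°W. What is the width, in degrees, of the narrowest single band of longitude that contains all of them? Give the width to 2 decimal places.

33.25°

Sort the longitudes: -172.69°, -166.09°, -163.97°, -156.52°, +170.23°, +170.62°.
Eastward gaps between consecutive values (wrapping around): 6.60°, 2.12°, 7.45°, 326.75°, 0.39°, 16.69°.
Largest gap = 326.75° ⇒ minimal covering band is its complement: 360° − 326.75° = 33.25°.
Band runs from +170.23° eastward to -156.52°, crossing the antimeridian.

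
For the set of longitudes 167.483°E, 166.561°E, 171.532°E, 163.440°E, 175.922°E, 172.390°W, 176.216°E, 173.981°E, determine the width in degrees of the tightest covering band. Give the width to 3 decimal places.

24.170°

Sort the longitudes: -172.390°, +163.440°, +166.561°, +167.483°, +171.532°, +173.981°, +175.922°, +176.216°.
Eastward gaps between consecutive values (wrapping around): 335.830°, 3.121°, 0.922°, 4.049°, 2.449°, 1.941°, 0.294°, 11.394°.
Largest gap = 335.830° ⇒ minimal covering band is its complement: 360° − 335.830° = 24.170°.
Band runs from +163.440° eastward to -172.390°, crossing the antimeridian.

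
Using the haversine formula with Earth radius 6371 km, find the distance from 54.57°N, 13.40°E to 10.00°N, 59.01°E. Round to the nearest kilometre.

6367 km

Δλ = 59.01 − 13.40 = 45.61°.
Δφ = 10.00 − 54.57 = -44.57°.
a = sin²(Δφ/2) + cos φ₁ · cos φ₂ · sin²(Δλ/2) = 0.229570.
c = 2·atan2(√a, √(1−a)) = 0.99934 rad → d = 6371·c ≈ 6366.78 km.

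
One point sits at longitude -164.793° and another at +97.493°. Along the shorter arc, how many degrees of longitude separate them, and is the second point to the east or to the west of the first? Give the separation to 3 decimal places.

97.714° west

Raw difference: 97.493 − -164.793 = 262.286°.
Normalise into (−180°, 180°]: 262.286° − 360° = -97.714°.
Negative ⇒ the second point lies to the west; separation 97.714°.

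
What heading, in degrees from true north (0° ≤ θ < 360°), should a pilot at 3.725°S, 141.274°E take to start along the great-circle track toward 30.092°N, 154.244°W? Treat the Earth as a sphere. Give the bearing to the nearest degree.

Δλ = -154.244 − 141.274 = -295.518°; wrapped into (−180°, 180°]: 64.482°.
θ = atan2( sin Δλ · cos φ₂ , cos φ₁ · sin φ₂ − sin φ₁ · cos φ₂ · cos Δλ )
  = atan2(0.78082, 0.52455) = 56.107° → normalised to [0°, 360°): 56.107°.

56°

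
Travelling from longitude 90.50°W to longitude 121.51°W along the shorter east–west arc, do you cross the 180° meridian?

Signed shortest Δλ = ((-121.51 − -90.50 + 180) mod 360) − 180 = -31.01°.
Going west by 31.01° from -90.50° reaches -121.51° without touching 180°.

No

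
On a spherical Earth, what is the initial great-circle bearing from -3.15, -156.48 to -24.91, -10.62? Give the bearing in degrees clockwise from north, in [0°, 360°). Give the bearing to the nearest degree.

Δλ = -10.62 − -156.48 = 145.86°.
θ = atan2( sin Δλ · cos φ₂ , cos φ₁ · sin φ₂ − sin φ₁ · cos φ₂ · cos Δλ )
  = atan2(0.50901, -0.46181) = 132.217° → normalised to [0°, 360°): 132.217°.

132°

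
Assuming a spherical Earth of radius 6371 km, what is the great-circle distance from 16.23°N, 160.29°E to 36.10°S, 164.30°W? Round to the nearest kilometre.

6907 km

Δλ = -164.30 − 160.29 = -324.59°; wrapped into (−180°, 180°]: 35.41°.
Δφ = -36.10 − 16.23 = -52.33°.
a = sin²(Δφ/2) + cos φ₁ · cos φ₂ · sin²(Δλ/2) = 0.266194.
c = 2·atan2(√a, √(1−a)) = 1.08421 rad → d = 6371·c ≈ 6907.49 km.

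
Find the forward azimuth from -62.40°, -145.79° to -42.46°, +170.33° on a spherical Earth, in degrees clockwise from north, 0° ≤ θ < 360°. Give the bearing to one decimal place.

287.2°

Δλ = 170.33 − -145.79 = 316.12°; wrapped into (−180°, 180°]: -43.88°.
θ = atan2( sin Δλ · cos φ₂ , cos φ₁ · sin φ₂ − sin φ₁ · cos φ₂ · cos Δλ )
  = atan2(-0.51137, 0.15849) = -72.780° → normalised to [0°, 360°): 287.220°.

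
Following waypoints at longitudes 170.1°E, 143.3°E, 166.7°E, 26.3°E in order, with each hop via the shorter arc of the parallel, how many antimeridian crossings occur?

0

Leg 1: +170.1° → +143.3°, shortest Δλ = -26.8° (west) — does not cross 180°.
Leg 2: +143.3° → +166.7°, shortest Δλ = 23.4° (east) — does not cross 180°.
Leg 3: +166.7° → +26.3°, shortest Δλ = -140.4° (west) — does not cross 180°.
Total crossings: 0.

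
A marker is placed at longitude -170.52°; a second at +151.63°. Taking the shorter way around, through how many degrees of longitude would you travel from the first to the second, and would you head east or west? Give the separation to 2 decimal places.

Raw difference: 151.63 − -170.52 = 322.15°.
Normalise into (−180°, 180°]: 322.15° − 360° = -37.85°.
Negative ⇒ the second point lies to the west; separation 37.85°.

37.85° west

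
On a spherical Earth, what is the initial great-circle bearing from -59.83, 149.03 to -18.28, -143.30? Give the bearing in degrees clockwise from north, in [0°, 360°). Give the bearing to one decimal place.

80.0°

Δλ = -143.30 − 149.03 = -292.33°; wrapped into (−180°, 180°]: 67.67°.
θ = atan2( sin Δλ · cos φ₂ , cos φ₁ · sin φ₂ − sin φ₁ · cos φ₂ · cos Δλ )
  = atan2(0.87833, 0.15426) = 80.039° → normalised to [0°, 360°): 80.039°.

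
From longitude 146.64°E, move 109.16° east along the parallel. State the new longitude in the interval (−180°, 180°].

Start at +146.64°; shift +109.16° → +255.80°.
+255.80° lies outside (−180°, 180°]; subtract 360° → -104.20°.

104.20°W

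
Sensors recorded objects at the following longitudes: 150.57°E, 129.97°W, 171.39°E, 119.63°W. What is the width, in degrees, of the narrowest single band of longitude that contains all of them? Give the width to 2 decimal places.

89.80°

Sort the longitudes: -129.97°, -119.63°, +150.57°, +171.39°.
Eastward gaps between consecutive values (wrapping around): 10.34°, 270.20°, 20.82°, 58.64°.
Largest gap = 270.20° ⇒ minimal covering band is its complement: 360° − 270.20° = 89.80°.
Band runs from +150.57° eastward to -119.63°, crossing the antimeridian.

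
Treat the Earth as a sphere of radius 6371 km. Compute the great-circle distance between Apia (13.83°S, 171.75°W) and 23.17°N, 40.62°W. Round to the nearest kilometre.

Δλ = -40.62 − -171.75 = 131.13°.
Δφ = 23.17 − -13.83 = 37.00°.
a = sin²(Δφ/2) + cos φ₁ · cos φ₂ · sin²(Δλ/2) = 0.840619.
c = 2·atan2(√a, √(1−a)) = 2.32025 rad → d = 6371·c ≈ 14782.30 km.

14782 km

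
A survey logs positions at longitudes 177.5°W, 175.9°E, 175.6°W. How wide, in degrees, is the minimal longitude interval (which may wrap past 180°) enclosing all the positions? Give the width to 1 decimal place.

Sort the longitudes: -177.5°, -175.6°, +175.9°.
Eastward gaps between consecutive values (wrapping around): 1.9°, 351.5°, 6.6°.
Largest gap = 351.5° ⇒ minimal covering band is its complement: 360° − 351.5° = 8.5°.
Band runs from +175.9° eastward to -175.6°, crossing the antimeridian.

8.5°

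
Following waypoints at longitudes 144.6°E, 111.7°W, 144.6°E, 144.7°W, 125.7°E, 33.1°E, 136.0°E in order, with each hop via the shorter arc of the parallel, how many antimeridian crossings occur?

4

Leg 1: +144.6° → -111.7°, shortest Δλ = 103.7° (east) — crosses 180°.
Leg 2: -111.7° → +144.6°, shortest Δλ = -103.7° (west) — crosses 180°.
Leg 3: +144.6° → -144.7°, shortest Δλ = 70.7° (east) — crosses 180°.
Leg 4: -144.7° → +125.7°, shortest Δλ = -89.6° (west) — crosses 180°.
Leg 5: +125.7° → +33.1°, shortest Δλ = -92.6° (west) — does not cross 180°.
Leg 6: +33.1° → +136.0°, shortest Δλ = 102.9° (east) — does not cross 180°.
Total crossings: 4.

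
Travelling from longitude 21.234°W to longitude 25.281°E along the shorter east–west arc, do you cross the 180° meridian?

No

Signed shortest Δλ = ((25.281 − -21.234 + 180) mod 360) − 180 = 46.515°.
Going east by 46.515° from -21.234° reaches +25.281° without touching 180°.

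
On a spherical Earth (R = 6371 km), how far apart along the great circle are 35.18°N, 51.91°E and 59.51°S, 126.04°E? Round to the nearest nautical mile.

6756 nmi

Δλ = 126.04 − 51.91 = 74.13°.
Δφ = -59.51 − 35.18 = -94.69°.
a = sin²(Δφ/2) + cos φ₁ · cos φ₂ · sin²(Δλ/2) = 0.691535.
c = 2·atan2(√a, √(1−a)) = 1.96391 rad → d = 6371·c ≈ 12512.10 km ≈ 6755.99 nmi.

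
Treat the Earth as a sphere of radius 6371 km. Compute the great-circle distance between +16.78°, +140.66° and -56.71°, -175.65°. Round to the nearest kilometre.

Δλ = -175.65 − 140.66 = -316.31°; wrapped into (−180°, 180°]: 43.69°.
Δφ = -56.71 − 16.78 = -73.49°.
a = sin²(Δφ/2) + cos φ₁ · cos φ₂ · sin²(Δλ/2) = 0.430668.
c = 2·atan2(√a, √(1−a)) = 1.43168 rad → d = 6371·c ≈ 9121.26 km.

9121 km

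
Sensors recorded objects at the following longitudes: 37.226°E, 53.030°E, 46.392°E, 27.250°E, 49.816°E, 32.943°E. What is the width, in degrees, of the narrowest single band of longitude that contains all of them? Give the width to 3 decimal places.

Sort the longitudes: +27.250°, +32.943°, +37.226°, +46.392°, +49.816°, +53.030°.
Eastward gaps between consecutive values (wrapping around): 5.693°, 4.283°, 9.166°, 3.424°, 3.214°, 334.220°.
Largest gap = 334.220° ⇒ minimal covering band is its complement: 360° − 334.220° = 25.780°.
Band runs from +27.250° eastward to +53.030°.

25.780°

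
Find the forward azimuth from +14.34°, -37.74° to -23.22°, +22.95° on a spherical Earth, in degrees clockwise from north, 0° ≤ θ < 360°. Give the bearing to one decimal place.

121.6°

Δλ = 22.95 − -37.74 = 60.69°.
θ = atan2( sin Δλ · cos φ₂ , cos φ₁ · sin φ₂ − sin φ₁ · cos φ₂ · cos Δλ )
  = atan2(0.80135, -0.49340) = 121.621° → normalised to [0°, 360°): 121.621°.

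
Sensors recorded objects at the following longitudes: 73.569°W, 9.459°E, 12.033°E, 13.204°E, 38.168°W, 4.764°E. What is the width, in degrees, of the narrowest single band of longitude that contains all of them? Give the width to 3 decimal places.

86.773°

Sort the longitudes: -73.569°, -38.168°, +4.764°, +9.459°, +12.033°, +13.204°.
Eastward gaps between consecutive values (wrapping around): 35.401°, 42.932°, 4.695°, 2.574°, 1.171°, 273.227°.
Largest gap = 273.227° ⇒ minimal covering band is its complement: 360° − 273.227° = 86.773°.
Band runs from -73.569° eastward to +13.204°.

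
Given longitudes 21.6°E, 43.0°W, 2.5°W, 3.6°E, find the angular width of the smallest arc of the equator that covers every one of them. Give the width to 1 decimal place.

Sort the longitudes: -43.0°, -2.5°, +3.6°, +21.6°.
Eastward gaps between consecutive values (wrapping around): 40.5°, 6.1°, 18.0°, 295.4°.
Largest gap = 295.4° ⇒ minimal covering band is its complement: 360° − 295.4° = 64.6°.
Band runs from -43.0° eastward to +21.6°.

64.6°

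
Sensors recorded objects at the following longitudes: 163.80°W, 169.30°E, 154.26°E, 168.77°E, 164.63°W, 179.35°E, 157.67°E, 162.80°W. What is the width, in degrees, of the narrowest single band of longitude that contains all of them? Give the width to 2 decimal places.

Sort the longitudes: -164.63°, -163.80°, -162.80°, +154.26°, +157.67°, +168.77°, +169.30°, +179.35°.
Eastward gaps between consecutive values (wrapping around): 0.83°, 1.00°, 317.06°, 3.41°, 11.10°, 0.53°, 10.05°, 16.02°.
Largest gap = 317.06° ⇒ minimal covering band is its complement: 360° − 317.06° = 42.94°.
Band runs from +154.26° eastward to -162.80°, crossing the antimeridian.

42.94°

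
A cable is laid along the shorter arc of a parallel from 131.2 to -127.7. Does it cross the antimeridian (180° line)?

Naïve |-127.7 − 131.2| = 258.9° > 180°, so the shorter arc goes the other way round — across 180°.
Signed shortest Δλ = ((-127.7 − 131.2 + 180) mod 360) − 180 = 101.1°.
Going east by 101.1° from +131.2° passes through 180° before reaching -127.7°.

Yes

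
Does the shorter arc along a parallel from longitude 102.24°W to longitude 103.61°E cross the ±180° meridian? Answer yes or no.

Yes

Naïve |103.61 − -102.24| = 205.85° > 180°, so the shorter arc goes the other way round — across 180°.
Signed shortest Δλ = ((103.61 − -102.24 + 180) mod 360) − 180 = -154.15°.
Going west by 154.15° from -102.24° passes through 180° before reaching +103.61°.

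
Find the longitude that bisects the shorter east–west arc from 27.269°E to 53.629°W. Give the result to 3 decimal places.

Signed shortest Δλ from +27.269° to -53.629° is -80.898°.
Midpoint longitude = +27.269° + (-80.898°)/2 = +27.269° − 40.449° = -13.180°.

13.180°W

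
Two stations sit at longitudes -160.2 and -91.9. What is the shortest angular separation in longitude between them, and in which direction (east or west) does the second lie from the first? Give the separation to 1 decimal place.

68.3° east

Raw difference: -91.9 − -160.2 = 68.3°.
Normalise into (−180°, 180°]: 68.3° stays 68.3°.
Positive ⇒ the second point lies to the east; separation 68.3°.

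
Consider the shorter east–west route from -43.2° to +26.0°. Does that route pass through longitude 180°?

Signed shortest Δλ = ((26.0 − -43.2 + 180) mod 360) − 180 = 69.2°.
Going east by 69.2° from -43.2° reaches +26.0° without touching 180°.

No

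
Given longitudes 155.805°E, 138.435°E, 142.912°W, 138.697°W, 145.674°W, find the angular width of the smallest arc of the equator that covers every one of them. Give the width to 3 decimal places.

Sort the longitudes: -145.674°, -142.912°, -138.697°, +138.435°, +155.805°.
Eastward gaps between consecutive values (wrapping around): 2.762°, 4.215°, 277.132°, 17.370°, 58.521°.
Largest gap = 277.132° ⇒ minimal covering band is its complement: 360° − 277.132° = 82.868°.
Band runs from +138.435° eastward to -138.697°, crossing the antimeridian.

82.868°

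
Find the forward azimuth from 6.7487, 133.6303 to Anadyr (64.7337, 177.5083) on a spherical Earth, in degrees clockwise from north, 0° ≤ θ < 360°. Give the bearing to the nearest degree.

19°

Δλ = 177.5083 − 133.6303 = 43.8780°.
θ = atan2( sin Δλ · cos φ₂ , cos φ₁ · sin φ₂ − sin φ₁ · cos φ₂ · cos Δλ )
  = atan2(0.29584, 0.86191) = 18.944° → normalised to [0°, 360°): 18.944°.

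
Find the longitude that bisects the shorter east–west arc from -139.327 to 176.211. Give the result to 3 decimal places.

-161.558°

Signed shortest Δλ from -139.327° to +176.211° is -44.462°.
Midpoint longitude = -139.327° + (-44.462°)/2 = -139.327° − 22.231° = -161.558°.
(The naïve average (-139.327 + +176.211)/2 = 18.442° is on the wrong side of the globe.)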